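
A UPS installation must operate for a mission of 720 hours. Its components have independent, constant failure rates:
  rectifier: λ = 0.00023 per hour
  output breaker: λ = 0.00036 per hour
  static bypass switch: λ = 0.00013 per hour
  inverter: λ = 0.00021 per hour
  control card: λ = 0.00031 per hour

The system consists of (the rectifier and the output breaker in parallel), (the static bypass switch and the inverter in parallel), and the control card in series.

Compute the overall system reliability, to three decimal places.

R(rectifier) = exp(−0.00023 × 720) = 0.84739
R(output breaker) = exp(−0.00036 × 720) = 0.77167
R(static bypass switch) = exp(−0.00013 × 720) = 0.91065
R(inverter) = exp(−0.00021 × 720) = 0.85968
R(control card) = exp(−0.00031 × 720) = 0.79995
Parallel (rectifier and output breaker): 1 − (1 − 0.84739)(1 − 0.77167) = 0.96515
Parallel (static bypass switch and inverter): 1 − (1 − 0.91065)(1 − 0.85968) = 0.98746
Series ([0.96515], [0.98746], and control card): 0.96515 × 0.98746 × 0.79995 = 0.762

0.762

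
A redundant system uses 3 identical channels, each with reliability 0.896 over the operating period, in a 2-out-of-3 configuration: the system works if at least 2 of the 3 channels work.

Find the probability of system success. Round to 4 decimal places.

R = Σ_{i=2}^{3} C(3,i) p^i (1−p)^{3−i} with p = 0.896
C(3,2)·0.896^2·0.104^1 = 0.250479
C(3,3)·0.896^3·0.104^0 = 0.719323
Sum = 0.9698

0.9698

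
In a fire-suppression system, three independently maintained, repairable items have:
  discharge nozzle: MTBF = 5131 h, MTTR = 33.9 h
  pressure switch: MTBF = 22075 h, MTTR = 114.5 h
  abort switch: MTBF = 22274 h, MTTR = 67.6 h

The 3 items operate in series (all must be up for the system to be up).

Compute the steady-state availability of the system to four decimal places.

0.9853

A(discharge nozzle) = MTBF/(MTBF+MTTR) = 5131/(5131+33.9) = 0.993436
A(pressure switch) = MTBF/(MTBF+MTTR) = 22075/(22075+114.5) = 0.994840
A(abort switch) = MTBF/(MTBF+MTTR) = 22274/(22274+67.6) = 0.996974
Series availability: 0.993436 × 0.994840 × 0.996974 = 0.9853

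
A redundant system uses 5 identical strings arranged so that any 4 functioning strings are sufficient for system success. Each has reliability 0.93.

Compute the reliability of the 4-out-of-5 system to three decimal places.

0.958

R = Σ_{i=4}^{5} C(5,i) p^i (1−p)^{5−i} with p = 0.93
C(5,4)·0.93^4·0.07^1 = 0.26182
C(5,5)·0.93^5·0.07^0 = 0.69569
Sum = 0.958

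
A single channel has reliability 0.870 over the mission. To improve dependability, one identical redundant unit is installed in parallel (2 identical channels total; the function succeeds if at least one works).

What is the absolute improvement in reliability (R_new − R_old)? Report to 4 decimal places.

R_before = 0.870
R_after = 1 − (1 − 0.870)^2 = 0.9831
ΔR = 0.9831 − 0.870 = 0.1131

0.1131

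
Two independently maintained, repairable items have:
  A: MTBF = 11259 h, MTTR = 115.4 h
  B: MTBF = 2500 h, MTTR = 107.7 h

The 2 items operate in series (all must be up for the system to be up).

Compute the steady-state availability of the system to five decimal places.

A(A) = MTBF/(MTBF+MTTR) = 11259/(11259+115.4) = 0.989854
A(B) = MTBF/(MTBF+MTTR) = 2500/(2500+107.7) = 0.958699
Series availability: 0.989854 × 0.958699 = 0.94897

0.94897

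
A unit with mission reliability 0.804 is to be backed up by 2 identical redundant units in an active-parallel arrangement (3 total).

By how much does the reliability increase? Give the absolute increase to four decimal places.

R_before = 0.804
R_after = 1 − (1 − 0.804)^3 = 0.9925
ΔR = 0.9925 − 0.804 = 0.1885

0.1885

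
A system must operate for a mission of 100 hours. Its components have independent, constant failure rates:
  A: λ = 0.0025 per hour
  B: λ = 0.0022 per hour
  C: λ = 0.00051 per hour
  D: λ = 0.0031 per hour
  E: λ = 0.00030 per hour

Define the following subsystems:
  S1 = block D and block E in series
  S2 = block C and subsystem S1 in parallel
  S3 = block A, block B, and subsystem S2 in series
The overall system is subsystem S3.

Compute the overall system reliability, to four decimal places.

R(A) = exp(−0.0025 × 100) = 0.778801
R(B) = exp(−0.0022 × 100) = 0.802519
R(C) = exp(−0.00051 × 100) = 0.950279
R(D) = exp(−0.0031 × 100) = 0.733447
R(E) = exp(−0.00030 × 100) = 0.970446
Series (D and E): 0.733447 × 0.970446 = 0.711771
Parallel (C and [0.711771]): 1 − (1 − 0.950279)(1 − 0.711771) = 0.985669
Series (A, B, and [0.985669]): 0.778801 × 0.802519 × 0.985669 = 0.6160

0.6160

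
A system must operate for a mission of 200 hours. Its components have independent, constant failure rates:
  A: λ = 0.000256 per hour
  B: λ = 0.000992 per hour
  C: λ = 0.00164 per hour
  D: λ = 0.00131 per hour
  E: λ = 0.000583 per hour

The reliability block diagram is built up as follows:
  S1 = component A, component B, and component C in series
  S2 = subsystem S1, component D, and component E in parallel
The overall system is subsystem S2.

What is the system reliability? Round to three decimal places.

0.989

R(A) = exp(−0.000256 × 200) = 0.95009
R(B) = exp(−0.000992 × 200) = 0.82004
R(C) = exp(−0.00164 × 200) = 0.72036
R(D) = exp(−0.00131 × 200) = 0.76951
R(E) = exp(−0.000583 × 200) = 0.88994
Series (A, B, and C): 0.95009 × 0.82004 × 0.72036 = 0.56124
Parallel ([0.56124], D, and E): 1 − (1 − 0.56124)(1 − 0.76951)(1 − 0.88994) = 0.989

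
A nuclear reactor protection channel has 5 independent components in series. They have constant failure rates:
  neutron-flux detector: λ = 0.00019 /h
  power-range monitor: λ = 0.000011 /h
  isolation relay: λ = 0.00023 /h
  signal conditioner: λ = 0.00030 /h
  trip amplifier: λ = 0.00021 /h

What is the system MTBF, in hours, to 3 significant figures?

Series of exponential components: λ_sys = Σ λ_i
λ_sys = 0.00019 + 0.000011 + 0.00023 + 0.00030 + 0.00021 = 9.4100e-04 /h
MTBF = 1 / λ_sys = 1060 h

1060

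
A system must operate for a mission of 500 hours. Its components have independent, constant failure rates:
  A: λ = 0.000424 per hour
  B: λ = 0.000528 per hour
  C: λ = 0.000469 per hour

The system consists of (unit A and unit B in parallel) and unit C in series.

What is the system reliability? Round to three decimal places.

R(A) = exp(−0.000424 × 500) = 0.80896
R(B) = exp(−0.000528 × 500) = 0.76797
R(C) = exp(−0.000469 × 500) = 0.79097
Parallel (A and B): 1 − (1 − 0.80896)(1 − 0.76797) = 0.95567
Series ([0.95567] and C): 0.95567 × 0.79097 = 0.756

0.756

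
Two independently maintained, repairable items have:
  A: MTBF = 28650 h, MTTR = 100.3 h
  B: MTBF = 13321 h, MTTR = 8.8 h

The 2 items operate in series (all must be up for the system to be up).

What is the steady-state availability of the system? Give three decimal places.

A(A) = MTBF/(MTBF+MTTR) = 28650/(28650+100.3) = 0.996511
A(B) = MTBF/(MTBF+MTTR) = 13321/(13321+8.8) = 0.999340
Series availability: 0.996511 × 0.999340 = 0.996

0.996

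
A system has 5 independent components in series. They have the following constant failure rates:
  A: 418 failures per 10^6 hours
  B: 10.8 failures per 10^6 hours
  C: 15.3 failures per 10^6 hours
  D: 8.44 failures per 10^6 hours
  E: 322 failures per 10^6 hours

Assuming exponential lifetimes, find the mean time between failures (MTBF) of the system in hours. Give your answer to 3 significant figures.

1290

Series of exponential components: λ_sys = Σ λ_i
λ_sys = 0.000418 + 0.0000108 + 0.0000153 + 0.00000844 + 0.000322 = 7.7454e-04 /h
MTBF = 1 / λ_sys = 1290 h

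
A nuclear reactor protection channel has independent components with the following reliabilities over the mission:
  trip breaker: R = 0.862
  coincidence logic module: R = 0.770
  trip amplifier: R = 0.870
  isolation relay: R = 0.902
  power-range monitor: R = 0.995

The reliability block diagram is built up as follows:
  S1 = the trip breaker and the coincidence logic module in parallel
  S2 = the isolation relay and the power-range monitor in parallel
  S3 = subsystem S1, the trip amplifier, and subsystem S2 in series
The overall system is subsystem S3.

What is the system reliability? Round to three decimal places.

Parallel (trip breaker and coincidence logic module): 1 − (1 − 0.86200)(1 − 0.77000) = 0.96826
Parallel (isolation relay and power-range monitor): 1 − (1 − 0.90200)(1 − 0.99500) = 0.99951
Series ([0.96826], trip amplifier, and [0.99951]): 0.96826 × 0.87000 × 0.99951 = 0.842

0.842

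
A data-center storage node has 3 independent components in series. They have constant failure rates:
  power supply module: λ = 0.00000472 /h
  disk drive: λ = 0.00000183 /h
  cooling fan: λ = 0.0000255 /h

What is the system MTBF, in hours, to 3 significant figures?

31200

Series of exponential components: λ_sys = Σ λ_i
λ_sys = 0.00000472 + 0.00000183 + 0.0000255 = 3.2050e-05 /h
MTBF = 1 / λ_sys = 31200 h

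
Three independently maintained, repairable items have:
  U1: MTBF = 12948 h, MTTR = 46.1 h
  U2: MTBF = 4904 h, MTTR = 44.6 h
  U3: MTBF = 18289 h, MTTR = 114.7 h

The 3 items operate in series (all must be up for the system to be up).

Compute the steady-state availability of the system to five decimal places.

A(U1) = MTBF/(MTBF+MTTR) = 12948/(12948+46.1) = 0.996452
A(U2) = MTBF/(MTBF+MTTR) = 4904/(4904+44.6) = 0.990987
A(U3) = MTBF/(MTBF+MTTR) = 18289/(18289+114.7) = 0.993768
Series availability: 0.996452 × 0.990987 × 0.993768 = 0.98132

0.98132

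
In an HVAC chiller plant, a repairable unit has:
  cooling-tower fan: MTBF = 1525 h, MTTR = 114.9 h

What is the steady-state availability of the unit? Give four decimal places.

0.9299

A(cooling-tower fan) = MTBF/(MTBF+MTTR) = 1525/(1525+114.9) = 0.9299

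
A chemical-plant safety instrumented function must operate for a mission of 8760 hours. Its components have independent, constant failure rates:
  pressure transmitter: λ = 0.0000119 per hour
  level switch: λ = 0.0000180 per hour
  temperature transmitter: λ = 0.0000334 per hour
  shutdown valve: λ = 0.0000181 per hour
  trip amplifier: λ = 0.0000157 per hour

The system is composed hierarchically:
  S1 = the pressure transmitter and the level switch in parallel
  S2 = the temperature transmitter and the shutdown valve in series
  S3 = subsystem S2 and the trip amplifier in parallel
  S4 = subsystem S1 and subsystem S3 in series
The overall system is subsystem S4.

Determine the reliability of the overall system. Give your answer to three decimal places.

0.940

R(pressure transmitter) = exp(−0.0000119 × 8760) = 0.90101
R(level switch) = exp(−0.0000180 × 8760) = 0.85412
R(temperature transmitter) = exp(−0.0000334 × 8760) = 0.74633
R(shutdown valve) = exp(−0.0000181 × 8760) = 0.85338
R(trip amplifier) = exp(−0.0000157 × 8760) = 0.87151
Parallel (pressure transmitter and level switch): 1 − (1 − 0.90101)(1 − 0.85412) = 0.98556
Series (temperature transmitter and shutdown valve): 0.74633 × 0.85338 = 0.63690
Parallel ([0.63690] and trip amplifier): 1 − (1 − 0.63690)(1 − 0.87151) = 0.95335
Series ([0.98556] and [0.95335]): 0.98556 × 0.95335 = 0.940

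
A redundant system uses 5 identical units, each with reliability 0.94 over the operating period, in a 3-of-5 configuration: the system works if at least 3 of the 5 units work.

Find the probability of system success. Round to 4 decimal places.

R = Σ_{i=3}^{5} C(5,i) p^i (1−p)^{5−i} with p = 0.94
C(5,3)·0.94^3·0.06^2 = 0.029901
C(5,4)·0.94^4·0.06^1 = 0.234225
C(5,5)·0.94^5·0.06^0 = 0.733904
Sum = 0.9980

0.9980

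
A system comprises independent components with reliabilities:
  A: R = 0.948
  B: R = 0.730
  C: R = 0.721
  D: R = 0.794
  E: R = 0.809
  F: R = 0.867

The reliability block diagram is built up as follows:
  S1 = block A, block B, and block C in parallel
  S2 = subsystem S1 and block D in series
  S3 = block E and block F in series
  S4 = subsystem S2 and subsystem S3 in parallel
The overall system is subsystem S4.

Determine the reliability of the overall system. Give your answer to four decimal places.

Parallel (A, B, and C): 1 − (1 − 0.948000)(1 − 0.730000)(1 − 0.721000) = 0.996083
Series ([0.996083] and D): 0.996083 × 0.794000 = 0.790890
Series (E and F): 0.809000 × 0.867000 = 0.701403
Parallel ([0.790890] and [0.701403]): 1 − (1 − 0.790890)(1 − 0.701403) = 0.9376

0.9376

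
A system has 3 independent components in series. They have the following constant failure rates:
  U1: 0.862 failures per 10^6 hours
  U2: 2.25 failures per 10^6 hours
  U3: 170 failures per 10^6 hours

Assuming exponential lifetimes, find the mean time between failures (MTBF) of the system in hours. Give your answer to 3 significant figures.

5780

Series of exponential components: λ_sys = Σ λ_i
λ_sys = 0.000000862 + 0.00000225 + 0.000170 = 1.7311e-04 /h
MTBF = 1 / λ_sys = 5780 h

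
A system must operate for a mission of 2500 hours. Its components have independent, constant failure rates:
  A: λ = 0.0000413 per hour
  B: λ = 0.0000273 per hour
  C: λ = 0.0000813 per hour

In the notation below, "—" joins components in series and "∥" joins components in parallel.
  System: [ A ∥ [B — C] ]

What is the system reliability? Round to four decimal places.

R(A) = exp(−0.0000413 × 2500) = 0.901901
R(B) = exp(−0.0000273 × 2500) = 0.934027
R(C) = exp(−0.0000813 × 2500) = 0.816074
Series (B and C): 0.934027 × 0.816074 = 0.762235
Parallel (A and [0.762235]): 1 − (1 − 0.901901)(1 − 0.762235) = 0.9767

0.9767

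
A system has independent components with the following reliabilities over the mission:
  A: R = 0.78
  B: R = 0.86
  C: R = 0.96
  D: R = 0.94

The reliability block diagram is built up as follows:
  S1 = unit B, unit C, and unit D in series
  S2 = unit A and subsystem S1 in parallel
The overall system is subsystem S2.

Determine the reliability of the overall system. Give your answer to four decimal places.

0.9507

Series (B, C, and D): 0.860000 × 0.960000 × 0.940000 = 0.776064
Parallel (A and [0.776064]): 1 − (1 − 0.780000)(1 − 0.776064) = 0.9507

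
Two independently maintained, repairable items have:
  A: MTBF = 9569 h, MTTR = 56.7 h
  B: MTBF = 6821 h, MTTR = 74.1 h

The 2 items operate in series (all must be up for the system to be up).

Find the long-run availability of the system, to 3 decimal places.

0.983

A(A) = MTBF/(MTBF+MTTR) = 9569/(9569+56.7) = 0.994110
A(B) = MTBF/(MTBF+MTTR) = 6821/(6821+74.1) = 0.989253
Series availability: 0.994110 × 0.989253 = 0.983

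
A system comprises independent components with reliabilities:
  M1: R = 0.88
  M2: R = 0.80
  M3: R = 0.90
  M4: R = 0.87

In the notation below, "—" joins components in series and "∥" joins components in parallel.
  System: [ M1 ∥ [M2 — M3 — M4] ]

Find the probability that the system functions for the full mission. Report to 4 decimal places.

0.9552

Series (M2, M3, and M4): 0.800000 × 0.900000 × 0.870000 = 0.626400
Parallel (M1 and [0.626400]): 1 − (1 − 0.880000)(1 − 0.626400) = 0.9552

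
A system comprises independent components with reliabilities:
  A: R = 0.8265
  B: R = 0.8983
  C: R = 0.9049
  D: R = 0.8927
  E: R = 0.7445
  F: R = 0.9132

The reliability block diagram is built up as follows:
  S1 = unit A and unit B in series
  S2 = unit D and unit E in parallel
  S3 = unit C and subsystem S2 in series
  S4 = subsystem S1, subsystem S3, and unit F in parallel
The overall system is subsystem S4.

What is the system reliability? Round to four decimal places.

Series (A and B): 0.826500 × 0.898300 = 0.742445
Parallel (D and E): 1 − (1 − 0.892700)(1 − 0.744500) = 0.972585
Series (C and [0.972585]): 0.904900 × 0.972585 = 0.880092
Parallel ([0.742445], [0.880092], and F): 1 − (1 − 0.742445)(1 − 0.880092)(1 − 0.913200) = 0.9973

0.9973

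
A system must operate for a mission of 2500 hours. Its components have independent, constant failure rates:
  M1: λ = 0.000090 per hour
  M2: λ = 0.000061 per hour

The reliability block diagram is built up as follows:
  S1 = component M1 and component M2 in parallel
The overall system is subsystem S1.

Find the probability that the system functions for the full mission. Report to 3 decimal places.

0.972

R(M1) = exp(−0.000090 × 2500) = 0.79852
R(M2) = exp(−0.000061 × 2500) = 0.85856
Parallel (M1 and M2): 1 − (1 − 0.79852)(1 − 0.85856) = 0.972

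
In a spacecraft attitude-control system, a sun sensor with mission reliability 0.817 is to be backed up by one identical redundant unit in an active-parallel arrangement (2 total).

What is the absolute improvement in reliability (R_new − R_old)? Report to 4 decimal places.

R_before = 0.817
R_after = 1 − (1 − 0.817)^2 = 0.9665
ΔR = 0.9665 − 0.817 = 0.1495

0.1495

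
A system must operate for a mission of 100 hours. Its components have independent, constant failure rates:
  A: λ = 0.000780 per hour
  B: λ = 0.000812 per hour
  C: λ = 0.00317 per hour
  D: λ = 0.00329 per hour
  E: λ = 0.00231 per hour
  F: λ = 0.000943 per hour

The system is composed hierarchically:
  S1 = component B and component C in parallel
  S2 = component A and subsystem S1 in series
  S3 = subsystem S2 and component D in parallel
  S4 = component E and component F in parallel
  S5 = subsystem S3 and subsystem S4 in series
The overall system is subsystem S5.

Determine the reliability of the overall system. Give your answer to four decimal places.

0.9554

R(A) = exp(−0.000780 × 100) = 0.924964
R(B) = exp(−0.000812 × 100) = 0.922009
R(C) = exp(−0.00317 × 100) = 0.728331
R(D) = exp(−0.00329 × 100) = 0.719643
R(E) = exp(−0.00231 × 100) = 0.793739
R(F) = exp(−0.000943 × 100) = 0.910010
Parallel (B and C): 1 − (1 − 0.922009)(1 − 0.728331) = 0.978812
Series (A and [0.978812]): 0.924964 × 0.978812 = 0.905366
Parallel ([0.905366] and D): 1 − (1 − 0.905366)(1 − 0.719643) = 0.973469
Parallel (E and F): 1 − (1 − 0.793739)(1 − 0.910010) = 0.981439
Series ([0.973469] and [0.981439]): 0.973469 × 0.981439 = 0.9554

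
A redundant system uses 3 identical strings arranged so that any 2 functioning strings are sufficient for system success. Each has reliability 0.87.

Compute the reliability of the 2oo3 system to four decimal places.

R = Σ_{i=2}^{3} C(3,i) p^i (1−p)^{3−i} with p = 0.87
C(3,2)·0.87^2·0.13^1 = 0.295191
C(3,3)·0.87^3·0.13^0 = 0.658503
Sum = 0.9537

0.9537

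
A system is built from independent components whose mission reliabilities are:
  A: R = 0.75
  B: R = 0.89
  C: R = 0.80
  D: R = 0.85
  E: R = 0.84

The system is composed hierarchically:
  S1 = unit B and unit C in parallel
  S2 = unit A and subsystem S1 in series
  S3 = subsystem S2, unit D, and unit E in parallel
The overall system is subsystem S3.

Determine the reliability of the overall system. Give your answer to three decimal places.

0.994

Parallel (B and C): 1 − (1 − 0.89000)(1 − 0.80000) = 0.97800
Series (A and [0.97800]): 0.75000 × 0.97800 = 0.73350
Parallel ([0.73350], D, and E): 1 − (1 − 0.73350)(1 − 0.85000)(1 − 0.84000) = 0.994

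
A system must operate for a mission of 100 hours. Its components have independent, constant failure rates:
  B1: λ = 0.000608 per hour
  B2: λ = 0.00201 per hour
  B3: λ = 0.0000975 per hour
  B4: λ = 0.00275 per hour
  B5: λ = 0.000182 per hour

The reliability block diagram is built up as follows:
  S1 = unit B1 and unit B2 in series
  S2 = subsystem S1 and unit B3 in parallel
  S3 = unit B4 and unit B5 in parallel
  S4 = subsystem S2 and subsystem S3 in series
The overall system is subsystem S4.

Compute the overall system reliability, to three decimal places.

0.993

R(B1) = exp(−0.000608 × 100) = 0.94101
R(B2) = exp(−0.00201 × 100) = 0.81791
R(B3) = exp(−0.0000975 × 100) = 0.99030
R(B4) = exp(−0.00275 × 100) = 0.75957
R(B5) = exp(−0.000182 × 100) = 0.98196
Series (B1 and B2): 0.94101 × 0.81791 = 0.76966
Parallel ([0.76966] and B3): 1 − (1 − 0.76966)(1 − 0.99030) = 0.99777
Parallel (B4 and B5): 1 − (1 − 0.75957)(1 − 0.98196) = 0.99566
Series ([0.99777] and [0.99566]): 0.99777 × 0.99566 = 0.993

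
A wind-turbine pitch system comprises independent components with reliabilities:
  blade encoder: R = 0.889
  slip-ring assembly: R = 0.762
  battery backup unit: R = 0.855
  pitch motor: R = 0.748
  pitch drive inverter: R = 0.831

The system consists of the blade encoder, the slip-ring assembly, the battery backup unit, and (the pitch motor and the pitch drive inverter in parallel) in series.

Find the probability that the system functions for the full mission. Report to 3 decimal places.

Parallel (pitch motor and pitch drive inverter): 1 − (1 − 0.74800)(1 − 0.83100) = 0.95741
Series (blade encoder, slip-ring assembly, battery backup unit, and [0.95741]): 0.88900 × 0.76200 × 0.85500 × 0.95741 = 0.555

0.555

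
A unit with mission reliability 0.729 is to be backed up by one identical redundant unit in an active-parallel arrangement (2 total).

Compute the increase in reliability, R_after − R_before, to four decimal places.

0.1976

R_before = 0.729
R_after = 1 − (1 − 0.729)^2 = 0.9266
ΔR = 0.9266 − 0.729 = 0.1976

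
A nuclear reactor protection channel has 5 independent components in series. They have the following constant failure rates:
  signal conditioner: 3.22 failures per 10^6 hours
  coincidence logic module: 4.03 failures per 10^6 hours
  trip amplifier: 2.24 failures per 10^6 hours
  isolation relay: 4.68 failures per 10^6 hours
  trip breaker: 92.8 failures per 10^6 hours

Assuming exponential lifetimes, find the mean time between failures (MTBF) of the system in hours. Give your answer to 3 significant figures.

9350

Series of exponential components: λ_sys = Σ λ_i
λ_sys = 0.00000322 + 0.00000403 + 0.00000224 + 0.00000468 + 0.0000928 = 1.0697e-04 /h
MTBF = 1 / λ_sys = 9350 h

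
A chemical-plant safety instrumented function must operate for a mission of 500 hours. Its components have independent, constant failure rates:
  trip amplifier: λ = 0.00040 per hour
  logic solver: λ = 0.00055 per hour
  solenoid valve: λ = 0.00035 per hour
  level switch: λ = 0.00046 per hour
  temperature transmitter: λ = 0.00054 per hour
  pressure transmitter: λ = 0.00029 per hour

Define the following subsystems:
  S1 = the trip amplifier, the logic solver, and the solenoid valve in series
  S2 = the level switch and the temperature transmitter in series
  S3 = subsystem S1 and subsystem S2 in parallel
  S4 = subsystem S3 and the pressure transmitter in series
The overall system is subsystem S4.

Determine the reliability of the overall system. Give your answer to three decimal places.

R(trip amplifier) = exp(−0.00040 × 500) = 0.81873
R(logic solver) = exp(−0.00055 × 500) = 0.75957
R(solenoid valve) = exp(−0.00035 × 500) = 0.83946
R(level switch) = exp(−0.00046 × 500) = 0.79453
R(temperature transmitter) = exp(−0.00054 × 500) = 0.76338
R(pressure transmitter) = exp(−0.00029 × 500) = 0.86502
Series (trip amplifier, logic solver, and solenoid valve): 0.81873 × 0.75957 × 0.83946 = 0.52205
Series (level switch and temperature transmitter): 0.79453 × 0.76338 = 0.60653
Parallel ([0.52205] and [0.60653]): 1 − (1 − 0.52205)(1 − 0.60653) = 0.81194
Series ([0.81194] and pressure transmitter): 0.81194 × 0.86502 = 0.702

0.702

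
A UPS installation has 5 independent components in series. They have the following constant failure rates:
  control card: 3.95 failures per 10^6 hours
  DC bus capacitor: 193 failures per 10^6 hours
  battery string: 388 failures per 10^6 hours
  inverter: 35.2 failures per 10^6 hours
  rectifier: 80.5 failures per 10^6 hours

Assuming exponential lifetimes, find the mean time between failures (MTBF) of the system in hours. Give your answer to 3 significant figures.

1430

Series of exponential components: λ_sys = Σ λ_i
λ_sys = 0.00000395 + 0.000193 + 0.000388 + 0.0000352 + 0.0000805 = 7.0065e-04 /h
MTBF = 1 / λ_sys = 1430 h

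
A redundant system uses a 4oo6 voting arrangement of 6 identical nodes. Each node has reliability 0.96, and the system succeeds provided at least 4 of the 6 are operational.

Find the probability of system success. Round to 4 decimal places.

R = Σ_{i=4}^{6} C(6,i) p^i (1−p)^{6−i} with p = 0.96
C(6,4)·0.96^4·0.04^2 = 0.020384
C(6,5)·0.96^5·0.04^1 = 0.195689
C(6,6)·0.96^6·0.04^0 = 0.782758
Sum = 0.9988

0.9988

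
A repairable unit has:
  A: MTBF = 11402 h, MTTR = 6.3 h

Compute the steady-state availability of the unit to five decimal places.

0.99945

A(A) = MTBF/(MTBF+MTTR) = 11402/(11402+6.3) = 0.99945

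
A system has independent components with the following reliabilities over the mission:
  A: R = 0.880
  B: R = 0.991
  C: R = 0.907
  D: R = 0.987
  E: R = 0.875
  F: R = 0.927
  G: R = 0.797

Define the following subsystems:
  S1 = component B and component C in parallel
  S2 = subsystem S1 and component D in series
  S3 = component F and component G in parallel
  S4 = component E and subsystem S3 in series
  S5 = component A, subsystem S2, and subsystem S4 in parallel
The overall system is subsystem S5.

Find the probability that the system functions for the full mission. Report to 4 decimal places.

0.9998

Parallel (B and C): 1 − (1 − 0.991000)(1 − 0.907000) = 0.999163
Series ([0.999163] and D): 0.999163 × 0.987000 = 0.986174
Parallel (F and G): 1 − (1 − 0.927000)(1 − 0.797000) = 0.985181
Series (E and [0.985181]): 0.875000 × 0.985181 = 0.862033
Parallel (A, [0.986174], and [0.862033]): 1 − (1 − 0.880000)(1 − 0.986174)(1 − 0.862033) = 0.9998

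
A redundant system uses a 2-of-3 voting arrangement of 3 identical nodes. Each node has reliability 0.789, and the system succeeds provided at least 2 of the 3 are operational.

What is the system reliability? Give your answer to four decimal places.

0.8852

R = Σ_{i=2}^{3} C(3,i) p^i (1−p)^{3−i} with p = 0.789
C(3,2)·0.789^2·0.211^1 = 0.394056
C(3,3)·0.789^3·0.211^0 = 0.491169
Sum = 0.8852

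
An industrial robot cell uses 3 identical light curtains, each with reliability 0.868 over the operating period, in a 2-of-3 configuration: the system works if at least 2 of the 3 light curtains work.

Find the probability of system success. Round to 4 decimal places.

R = Σ_{i=2}^{3} C(3,i) p^i (1−p)^{3−i} with p = 0.868
C(3,2)·0.868^2·0.132^1 = 0.298356
C(3,3)·0.868^3·0.132^0 = 0.653972
Sum = 0.9523

0.9523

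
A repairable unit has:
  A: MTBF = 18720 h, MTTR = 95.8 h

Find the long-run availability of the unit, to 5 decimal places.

0.99491

A(A) = MTBF/(MTBF+MTTR) = 18720/(18720+95.8) = 0.99491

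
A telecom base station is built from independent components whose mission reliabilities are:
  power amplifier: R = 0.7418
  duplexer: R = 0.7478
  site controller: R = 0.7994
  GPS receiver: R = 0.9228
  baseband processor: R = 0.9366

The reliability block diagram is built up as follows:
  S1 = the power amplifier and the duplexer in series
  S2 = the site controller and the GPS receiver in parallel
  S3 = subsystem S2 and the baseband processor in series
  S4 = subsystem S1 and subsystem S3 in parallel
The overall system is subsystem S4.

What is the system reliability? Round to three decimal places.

Series (power amplifier and duplexer): 0.74180 × 0.74780 = 0.55472
Parallel (site controller and GPS receiver): 1 − (1 − 0.79940)(1 − 0.92280) = 0.98451
Series ([0.98451] and baseband processor): 0.98451 × 0.93660 = 0.92209
Parallel ([0.55472] and [0.92209]): 1 − (1 − 0.55472)(1 − 0.92209) = 0.965

0.965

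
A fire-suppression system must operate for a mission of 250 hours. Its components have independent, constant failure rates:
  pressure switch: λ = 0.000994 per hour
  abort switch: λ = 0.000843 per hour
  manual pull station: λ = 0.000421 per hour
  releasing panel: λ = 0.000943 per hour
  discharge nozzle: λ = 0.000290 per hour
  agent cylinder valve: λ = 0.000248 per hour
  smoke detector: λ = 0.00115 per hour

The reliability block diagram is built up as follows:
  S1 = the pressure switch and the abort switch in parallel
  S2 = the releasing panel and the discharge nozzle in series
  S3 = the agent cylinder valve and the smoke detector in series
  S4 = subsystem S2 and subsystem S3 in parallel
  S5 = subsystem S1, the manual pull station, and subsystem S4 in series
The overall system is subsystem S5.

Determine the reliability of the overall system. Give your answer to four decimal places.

0.7950

R(pressure switch) = exp(−0.000994 × 250) = 0.779970
R(abort switch) = exp(−0.000843 × 250) = 0.809977
R(manual pull station) = exp(−0.000421 × 250) = 0.900099
R(releasing panel) = exp(−0.000943 × 250) = 0.789978
R(discharge nozzle) = exp(−0.000290 × 250) = 0.930066
R(agent cylinder valve) = exp(−0.000248 × 250) = 0.939883
R(smoke detector) = exp(−0.00115 × 250) = 0.750137
Parallel (pressure switch and abort switch): 1 − (1 − 0.779970)(1 − 0.809977) = 0.958189
Series (releasing panel and discharge nozzle): 0.789978 × 0.930066 = 0.734732
Series (agent cylinder valve and smoke detector): 0.939883 × 0.750137 = 0.705041
Parallel ([0.734732] and [0.705041]): 1 − (1 − 0.734732)(1 − 0.705041) = 0.921757
Series ([0.958189], manual pull station, and [0.921757]): 0.958189 × 0.900099 × 0.921757 = 0.7950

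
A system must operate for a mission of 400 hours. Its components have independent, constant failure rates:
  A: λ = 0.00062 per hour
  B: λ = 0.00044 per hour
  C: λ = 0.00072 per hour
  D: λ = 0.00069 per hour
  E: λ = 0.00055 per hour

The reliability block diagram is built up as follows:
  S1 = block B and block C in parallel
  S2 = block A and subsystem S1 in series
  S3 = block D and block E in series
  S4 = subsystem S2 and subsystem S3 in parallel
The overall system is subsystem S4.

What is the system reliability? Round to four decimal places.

0.9018

R(A) = exp(−0.00062 × 400) = 0.780360
R(B) = exp(−0.00044 × 400) = 0.838618
R(C) = exp(−0.00072 × 400) = 0.749762
R(D) = exp(−0.00069 × 400) = 0.758813
R(E) = exp(−0.00055 × 400) = 0.802519
Parallel (B and C): 1 − (1 − 0.838618)(1 − 0.749762) = 0.959616
Series (A and [0.959616]): 0.780360 × 0.959616 = 0.748846
Series (D and E): 0.758813 × 0.802519 = 0.608962
Parallel ([0.748846] and [0.608962]): 1 − (1 − 0.748846)(1 − 0.608962) = 0.9018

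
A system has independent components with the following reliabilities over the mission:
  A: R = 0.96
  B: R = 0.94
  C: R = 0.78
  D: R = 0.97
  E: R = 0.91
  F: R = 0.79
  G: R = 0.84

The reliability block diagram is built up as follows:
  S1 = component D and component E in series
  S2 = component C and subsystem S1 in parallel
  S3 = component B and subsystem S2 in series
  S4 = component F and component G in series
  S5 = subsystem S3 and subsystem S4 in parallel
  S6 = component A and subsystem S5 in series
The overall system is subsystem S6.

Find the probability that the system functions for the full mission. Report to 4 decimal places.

0.9328

Series (D and E): 0.970000 × 0.910000 = 0.882700
Parallel (C and [0.882700]): 1 − (1 − 0.780000)(1 − 0.882700) = 0.974194
Series (B and [0.974194]): 0.940000 × 0.974194 = 0.915742
Series (F and G): 0.790000 × 0.840000 = 0.663600
Parallel ([0.915742] and [0.663600]): 1 − (1 − 0.915742)(1 − 0.663600) = 0.971656
Series (A and [0.971656]): 0.960000 × 0.971656 = 0.9328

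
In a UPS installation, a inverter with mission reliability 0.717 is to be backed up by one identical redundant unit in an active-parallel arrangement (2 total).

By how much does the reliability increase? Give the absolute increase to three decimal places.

0.203

R_before = 0.717
R_after = 1 − (1 − 0.717)^2 = 0.920
ΔR = 0.920 − 0.717 = 0.203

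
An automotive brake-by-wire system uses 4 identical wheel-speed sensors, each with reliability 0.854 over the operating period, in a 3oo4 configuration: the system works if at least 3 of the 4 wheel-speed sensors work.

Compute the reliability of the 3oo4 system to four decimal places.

R = Σ_{i=3}^{4} C(4,i) p^i (1−p)^{4−i} with p = 0.854
C(4,3)·0.854^3·0.146^1 = 0.363736
C(4,4)·0.854^4·0.146^0 = 0.531902
Sum = 0.8956

0.8956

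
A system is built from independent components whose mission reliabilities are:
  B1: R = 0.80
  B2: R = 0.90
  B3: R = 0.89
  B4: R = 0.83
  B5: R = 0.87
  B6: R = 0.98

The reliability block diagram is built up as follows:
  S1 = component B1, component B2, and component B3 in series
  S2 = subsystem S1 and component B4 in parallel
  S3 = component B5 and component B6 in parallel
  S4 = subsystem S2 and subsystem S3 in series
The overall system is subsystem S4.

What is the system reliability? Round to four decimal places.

Series (B1, B2, and B3): 0.800000 × 0.900000 × 0.890000 = 0.640800
Parallel ([0.640800] and B4): 1 − (1 − 0.640800)(1 − 0.830000) = 0.938936
Parallel (B5 and B6): 1 − (1 − 0.870000)(1 − 0.980000) = 0.997400
Series ([0.938936] and [0.997400]): 0.938936 × 0.997400 = 0.9365

0.9365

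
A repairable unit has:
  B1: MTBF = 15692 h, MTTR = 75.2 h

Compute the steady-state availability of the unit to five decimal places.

A(B1) = MTBF/(MTBF+MTTR) = 15692/(15692+75.2) = 0.99523

0.99523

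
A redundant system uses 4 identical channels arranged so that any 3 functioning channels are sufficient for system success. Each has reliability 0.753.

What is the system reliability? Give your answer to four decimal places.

0.7433

R = Σ_{i=3}^{4} C(4,i) p^i (1−p)^{4−i} with p = 0.753
C(4,3)·0.753^3·0.247^1 = 0.421834
C(4,4)·0.753^4·0.247^0 = 0.321499
Sum = 0.7433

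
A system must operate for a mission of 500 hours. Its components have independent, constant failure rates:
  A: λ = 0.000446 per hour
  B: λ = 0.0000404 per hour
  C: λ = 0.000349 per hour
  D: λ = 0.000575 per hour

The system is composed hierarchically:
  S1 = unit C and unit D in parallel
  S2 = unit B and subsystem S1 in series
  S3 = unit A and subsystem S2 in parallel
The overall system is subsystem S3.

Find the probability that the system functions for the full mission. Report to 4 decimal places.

R(A) = exp(−0.000446 × 500) = 0.800115
R(B) = exp(−0.0000404 × 500) = 0.980003
R(C) = exp(−0.000349 × 500) = 0.839877
R(D) = exp(−0.000575 × 500) = 0.750137
Parallel (C and D): 1 − (1 − 0.839877)(1 − 0.750137) = 0.959991
Series (B and [0.959991]): 0.980003 × 0.959991 = 0.940794
Parallel (A and [0.940794]): 1 − (1 − 0.800115)(1 − 0.940794) = 0.9882

0.9882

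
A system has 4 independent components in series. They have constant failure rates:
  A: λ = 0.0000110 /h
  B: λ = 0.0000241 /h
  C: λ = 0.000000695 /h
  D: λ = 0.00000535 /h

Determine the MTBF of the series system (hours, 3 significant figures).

24300

Series of exponential components: λ_sys = Σ λ_i
λ_sys = 0.0000110 + 0.0000241 + 0.000000695 + 0.00000535 = 4.1145e-05 /h
MTBF = 1 / λ_sys = 24300 h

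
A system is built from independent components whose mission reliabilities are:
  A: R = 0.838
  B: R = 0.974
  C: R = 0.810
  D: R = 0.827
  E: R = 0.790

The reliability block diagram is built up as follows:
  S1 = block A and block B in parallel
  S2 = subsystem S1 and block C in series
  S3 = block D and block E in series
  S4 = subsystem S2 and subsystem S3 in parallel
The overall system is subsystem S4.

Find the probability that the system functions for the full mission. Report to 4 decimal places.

0.9329

Parallel (A and B): 1 − (1 − 0.838000)(1 − 0.974000) = 0.995788
Series ([0.995788] and C): 0.995788 × 0.810000 = 0.806588
Series (D and E): 0.827000 × 0.790000 = 0.653330
Parallel ([0.806588] and [0.653330]): 1 − (1 − 0.806588)(1 − 0.653330) = 0.9329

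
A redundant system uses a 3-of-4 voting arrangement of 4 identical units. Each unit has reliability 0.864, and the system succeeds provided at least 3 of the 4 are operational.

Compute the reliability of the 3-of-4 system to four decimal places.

R = Σ_{i=3}^{4} C(4,i) p^i (1−p)^{4−i} with p = 0.864
C(4,3)·0.864^3·0.136^1 = 0.350865
C(4,4)·0.864^4·0.136^0 = 0.557256
Sum = 0.9081

0.9081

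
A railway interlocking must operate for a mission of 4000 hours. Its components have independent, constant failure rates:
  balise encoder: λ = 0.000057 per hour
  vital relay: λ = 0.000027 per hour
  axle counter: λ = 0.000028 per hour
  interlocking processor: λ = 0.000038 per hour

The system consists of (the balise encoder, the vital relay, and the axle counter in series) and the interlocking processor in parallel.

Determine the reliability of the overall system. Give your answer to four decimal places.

R(balise encoder) = exp(−0.000057 × 4000) = 0.796124
R(vital relay) = exp(−0.000027 × 4000) = 0.897628
R(axle counter) = exp(−0.000028 × 4000) = 0.894044
R(interlocking processor) = exp(−0.000038 × 4000) = 0.858988
Series (balise encoder, vital relay, and axle counter): 0.796124 × 0.897628 × 0.894044 = 0.638905
Parallel ([0.638905] and interlocking processor): 1 − (1 − 0.638905)(1 − 0.858988) = 0.9491

0.9491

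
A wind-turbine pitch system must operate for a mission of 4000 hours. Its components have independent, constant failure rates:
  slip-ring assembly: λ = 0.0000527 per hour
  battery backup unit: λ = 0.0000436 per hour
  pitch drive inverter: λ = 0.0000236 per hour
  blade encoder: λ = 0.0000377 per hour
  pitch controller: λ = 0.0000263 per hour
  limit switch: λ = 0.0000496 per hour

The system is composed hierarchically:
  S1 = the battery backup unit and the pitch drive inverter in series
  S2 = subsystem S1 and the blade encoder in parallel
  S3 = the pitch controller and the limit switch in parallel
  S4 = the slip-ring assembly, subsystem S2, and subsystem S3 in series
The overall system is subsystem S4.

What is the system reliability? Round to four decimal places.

R(slip-ring assembly) = exp(−0.0000527 × 4000) = 0.809936
R(battery backup unit) = exp(−0.0000436 × 4000) = 0.839961
R(pitch drive inverter) = exp(−0.0000236 × 4000) = 0.909919
R(blade encoder) = exp(−0.0000377 × 4000) = 0.860020
R(pitch controller) = exp(−0.0000263 × 4000) = 0.900144
R(limit switch) = exp(−0.0000496 × 4000) = 0.820042
Series (battery backup unit and pitch drive inverter): 0.839961 × 0.909919 = 0.764296
Parallel ([0.764296] and blade encoder): 1 − (1 − 0.764296)(1 − 0.860020) = 0.967006
Parallel (pitch controller and limit switch): 1 − (1 − 0.900144)(1 − 0.820042) = 0.982030
Series (slip-ring assembly, [0.967006], and [0.982030]): 0.809936 × 0.967006 × 0.982030 = 0.7691

0.7691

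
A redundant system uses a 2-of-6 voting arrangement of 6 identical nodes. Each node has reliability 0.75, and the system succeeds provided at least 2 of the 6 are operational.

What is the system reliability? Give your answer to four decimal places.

0.9954

R = Σ_{i=2}^{6} C(6,i) p^i (1−p)^{6−i} with p = 0.75
C(6,2)·0.75^2·0.25^4 = 0.032959
C(6,3)·0.75^3·0.25^3 = 0.131836
C(6,4)·0.75^4·0.25^2 = 0.296631
C(6,5)·0.75^5·0.25^1 = 0.355957
C(6,6)·0.75^6·0.25^0 = 0.177979
Sum = 0.9954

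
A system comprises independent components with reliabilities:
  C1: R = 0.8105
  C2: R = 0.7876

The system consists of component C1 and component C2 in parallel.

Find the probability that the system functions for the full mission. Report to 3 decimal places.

Parallel (C1 and C2): 1 − (1 − 0.81050)(1 − 0.78760) = 0.960

0.960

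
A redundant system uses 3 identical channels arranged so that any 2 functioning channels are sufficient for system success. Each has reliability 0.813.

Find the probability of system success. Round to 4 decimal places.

0.9082

R = Σ_{i=2}^{3} C(3,i) p^i (1−p)^{3−i} with p = 0.813
C(3,2)·0.813^2·0.187^1 = 0.370804
C(3,3)·0.813^3·0.187^0 = 0.537368
Sum = 0.9082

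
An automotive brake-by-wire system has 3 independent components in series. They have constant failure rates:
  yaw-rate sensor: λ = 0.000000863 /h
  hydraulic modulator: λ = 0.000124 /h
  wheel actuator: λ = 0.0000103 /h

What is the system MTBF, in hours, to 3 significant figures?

7400

Series of exponential components: λ_sys = Σ λ_i
λ_sys = 0.000000863 + 0.000124 + 0.0000103 = 1.3516e-04 /h
MTBF = 1 / λ_sys = 7400 h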